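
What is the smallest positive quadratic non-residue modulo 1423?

(2/1423) = +1, so 2 is a residue.
(3/1423) = −1, so 3 is the smallest positive non-residue mod 1423.

3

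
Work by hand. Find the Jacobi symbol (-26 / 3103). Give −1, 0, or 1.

First reduce: -26 ≡ 3077 (mod 3103).
Reciprocity: 3077 ≡ 1 and 3103 ≡ 3 (mod 4), so (3077/3103) = +(3103/3077).
Reduce top mod 3077: now compute (26/3077).
Pull out 2: since 3077 ≡ 5 (mod 8), (2/3077) = -1.
Reciprocity: 13 ≡ 1 and 3077 ≡ 1 (mod 4), so (13/3077) = +(3077/13).
Reduce top mod 13: now compute (9/13).
Reciprocity: 9 ≡ 1 and 13 ≡ 1 (mod 4), so (9/13) = +(13/9).
Reduce top mod 9: now compute (4/9).
Pull out 2^2: since 9 ≡ 1 (mod 8), (2/9) = +1, so (2/9)^2 = +1.
Reached (1/9) = 1. Collecting the sign flips along the way, the symbol is -1.

-1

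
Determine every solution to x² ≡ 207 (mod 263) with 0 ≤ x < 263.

101, 162

Since 263 ≡ 3 (mod 4), a square root of 207 is 207^((263+1)/4) = 207^66 mod 263.
Repeated squaring: 207^2≡243, 207^4≡137, 207^8≡96, 207^16≡11, 207^32≡121, 207^64≡176 (mod 263).
207^66 = 207^(64+2) ≡ 162 (mod 263).
Check: 162² = 26244 ≡ 207 (mod 263). The two roots are 101 and 162.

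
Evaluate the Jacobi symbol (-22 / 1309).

First reduce: -22 ≡ 1287 (mod 1309).
Reciprocity: 1287 ≡ 3 and 1309 ≡ 1 (mod 4), so (1287/1309) = +(1309/1287).
Reduce top mod 1287: now compute (22/1287).
Pull out 2: since 1287 ≡ 7 (mod 8), (2/1287) = +1.
Reciprocity: 11 ≡ 3 and 1287 ≡ 3 (mod 4), so (11/1287) = −(1287/11).
Reduce top mod 11: now compute (0/11).
Top reduces to 0: gcd > 1, so the symbol is 0.

0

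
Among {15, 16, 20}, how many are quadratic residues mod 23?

1

(15/23) = -1 → non-residue.
(16/23) = +1 → QR.
(20/23) = -1 → non-residue.
Total quadratic residues among the 3: 1.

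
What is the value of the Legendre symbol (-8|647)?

First reduce: -8 ≡ 639 (mod 647).
Reciprocity: 639 ≡ 3 and 647 ≡ 3 (mod 4), so (639/647) = −(647/639).
Reduce top mod 639: now compute (8/639).
Pull out 2^3: since 639 ≡ 7 (mod 8), (2/639) = +1, so (2/639)^3 = +1.
Reached (1/639) = 1. Collecting the sign flips along the way, the symbol is -1.

-1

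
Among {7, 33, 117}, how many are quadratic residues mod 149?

(7/149) = +1 → QR.
(33/149) = +1 → QR.
(117/149) = -1 → non-residue.
Total quadratic residues among the 3: 2.

2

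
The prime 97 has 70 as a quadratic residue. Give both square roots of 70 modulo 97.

97 ≡ 1 (mod 4), so we find a root by search.
Trying successive values, 19² = 361 ≡ 70 (mod 97). The other root is 97 − 19 = 78.

19, 78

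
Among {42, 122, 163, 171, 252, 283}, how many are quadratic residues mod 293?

1

(42/293) = -1 → non-residue.
(122/293) = -1 → non-residue.
(163/293) = -1 → non-residue.
(171/293) = -1 → non-residue.
(252/293) = -1 → non-residue.
(283/293) = +1 → QR.
Total quadratic residues among the 6: 1.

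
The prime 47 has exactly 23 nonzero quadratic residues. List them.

Square k = 1,…,23 (k and 47−k give the same square):
1²=1, 2²=4, 3²=9, 4²=16, 5²=25, 6²=36, 7²≡2, 8²≡17, 9²≡34, 10²≡6, 11²≡27, 12²≡3, 13²≡28, 14²≡8, 15²≡37, 16²≡21, 17²≡7, 18²≡42, 19²≡32, 20²≡24, 21²≡18, 22²≡14, 23²≡12 (mod 47).
So the quadratic residues mod 47 are {1, 2, 3, 4, 6, 7, 8, 9, 12, 14, 16, 17, 18, 21, 24, 25, 27, 28, 32, 34, 36, 37, 42}.

1,2,3,4,6,7,8,9,12,14,16,17,18,21,24,25,27,28,32,34,36,37,42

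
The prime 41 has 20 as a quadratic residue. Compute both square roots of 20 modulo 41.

15, 26

41 ≡ 1 (mod 4), so we find a root by search.
Trying successive values, 15² = 225 ≡ 20 (mod 41). The other root is 41 − 15 = 26.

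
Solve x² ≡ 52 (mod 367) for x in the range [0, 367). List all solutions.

Since 367 ≡ 3 (mod 4), a square root of 52 is 52^((367+1)/4) = 52^92 mod 367.
Repeated squaring: 52^2≡135, 52^4≡242, 52^8≡211, 52^16≡114, 52^32≡151, 52^64≡47 (mod 367).
52^92 = 52^(64+16+8+4) ≡ 137 (mod 367).
Check: 137² = 18769 ≡ 52 (mod 367). The two roots are 137 and 230.

137, 230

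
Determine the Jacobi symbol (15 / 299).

Reciprocity: 15 ≡ 3 and 299 ≡ 3 (mod 4), so (15/299) = −(299/15).
Reduce top mod 15: now compute (14/15).
Pull out 2: since 15 ≡ 7 (mod 8), (2/15) = +1.
Reciprocity: 7 ≡ 3 and 15 ≡ 3 (mod 4), so (7/15) = −(15/7).
Reduce top mod 7: now compute (1/7).
Reached (1/7) = 1. Collecting the sign flips along the way, the symbol is +1.

1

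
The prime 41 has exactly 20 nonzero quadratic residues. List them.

1,2,4,5,8,9,10,16,18,20,21,23,25,31,32,33,36,37,39,40

Square k = 1,…,20 (k and 41−k give the same square):
1²=1, 2²=4, 3²=9, 4²=16, 5²=25, 6²=36, 7²≡8, 8²≡23, 9²≡40, 10²≡18, 11²≡39, 12²≡21, 13²≡5, 14²≡32, 15²≡20, 16²≡10, 17²≡2, 18²≡37, 19²≡33, 20²≡31 (mod 41).
So the quadratic residues mod 41 are {1, 2, 4, 5, 8, 9, 10, 16, 18, 20, 21, 23, 25, 31, 32, 33, 36, 37, 39, 40}.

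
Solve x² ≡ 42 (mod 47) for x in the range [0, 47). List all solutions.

18, 29

Since 47 ≡ 3 (mod 4), a square root of 42 is 42^((47+1)/4) = 42^12 mod 47.
Repeated squaring: 42^2≡25, 42^4≡14, 42^8≡8 (mod 47).
42^12 = 42^(8+4) ≡ 18 (mod 47).
Check: 18² = 324 ≡ 42 (mod 47). The two roots are 18 and 29.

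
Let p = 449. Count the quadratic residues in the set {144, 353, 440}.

(144/449) = +1 → QR.
(353/449) = -1 → non-residue.
(440/449) = +1 → QR.
Total quadratic residues among the 3: 2.

2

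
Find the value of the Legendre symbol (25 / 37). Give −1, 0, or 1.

Reciprocity: 25 ≡ 1 and 37 ≡ 1 (mod 4), so (25/37) = +(37/25).
Reduce top mod 25: now compute (12/25).
Pull out 2^2: since 25 ≡ 1 (mod 8), (2/25) = +1, so (2/25)^2 = +1.
Reciprocity: 3 ≡ 3 and 25 ≡ 1 (mod 4), so (3/25) = +(25/3).
Reduce top mod 3: now compute (1/3).
Reached (1/3) = 1. Collecting the sign flips along the way, the symbol is +1.

1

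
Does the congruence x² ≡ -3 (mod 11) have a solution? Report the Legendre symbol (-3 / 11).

First reduce: -3 ≡ 8 (mod 11).
Pull out 2^3: since 11 ≡ 3 (mod 8), (2/11) = -1, so (2/11)^3 = -1.
Reached (1/11) = 1. Collecting the sign flips along the way, the symbol is -1.

-1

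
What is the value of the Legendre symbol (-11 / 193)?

-1

First reduce: -11 ≡ 182 (mod 193).
Pull out 2: since 193 ≡ 1 (mod 8), (2/193) = +1.
Reciprocity: 91 ≡ 3 and 193 ≡ 1 (mod 4), so (91/193) = +(193/91).
Reduce top mod 91: now compute (11/91).
Reciprocity: 11 ≡ 3 and 91 ≡ 3 (mod 4), so (11/91) = −(91/11).
Reduce top mod 11: now compute (3/11).
Reciprocity: 3 ≡ 3 and 11 ≡ 3 (mod 4), so (3/11) = −(11/3).
Reduce top mod 3: now compute (2/3).
Pull out 2: since 3 ≡ 3 (mod 8), (2/3) = -1.
Reached (1/3) = 1. Collecting the sign flips along the way, the symbol is -1.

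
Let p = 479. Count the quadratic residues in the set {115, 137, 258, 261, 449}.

2

(115/479) = +1 → QR.
(137/479) = +1 → QR.
(258/479) = -1 → non-residue.
(261/479) = -1 → non-residue.
(449/479) = -1 → non-residue.
Total quadratic residues among the 5: 2.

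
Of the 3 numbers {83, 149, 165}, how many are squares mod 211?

(83/211) = +1 → QR.
(149/211) = -1 → non-residue.
(165/211) = -1 → non-residue.
Total quadratic residues among the 3: 1.

1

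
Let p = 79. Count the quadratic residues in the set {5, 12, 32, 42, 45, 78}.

(5/79) = +1 → QR.
(12/79) = -1 → non-residue.
(32/79) = +1 → QR.
(42/79) = +1 → QR.
(45/79) = +1 → QR.
(78/79) = -1 → non-residue.
Total quadratic residues among the 6: 4.

4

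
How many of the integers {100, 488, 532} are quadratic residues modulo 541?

(100/541) = +1 → QR.
(488/541) = +1 → QR.
(532/541) = +1 → QR.
Total quadratic residues among the 3: 3.

3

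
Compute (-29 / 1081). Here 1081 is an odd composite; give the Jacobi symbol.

First reduce: -29 ≡ 1052 (mod 1081).
Pull out 2^2: since 1081 ≡ 1 (mod 8), (2/1081) = +1, so (2/1081)^2 = +1.
Reciprocity: 263 ≡ 3 and 1081 ≡ 1 (mod 4), so (263/1081) = +(1081/263).
Reduce top mod 263: now compute (29/263).
Reciprocity: 29 ≡ 1 and 263 ≡ 3 (mod 4), so (29/263) = +(263/29).
Reduce top mod 29: now compute (2/29).
Pull out 2: since 29 ≡ 5 (mod 8), (2/29) = -1.
Reached (1/29) = 1. Collecting the sign flips along the way, the symbol is -1.

-1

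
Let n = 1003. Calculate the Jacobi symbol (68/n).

0

Pull out 2^2: since 1003 ≡ 3 (mod 8), (2/1003) = -1, so (2/1003)^2 = +1.
Reciprocity: 17 ≡ 1 and 1003 ≡ 3 (mod 4), so (17/1003) = +(1003/17).
Reduce top mod 17: now compute (0/17).
Top reduces to 0: gcd > 1, so the symbol is 0.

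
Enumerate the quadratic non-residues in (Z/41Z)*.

3, 6, 7, 11, 12, 13, 14, 15, 17, 19, 22, 24, 26, 27, 28, 29, 30, 34, 35, 38

Square k = 1,…,20 (k and 41−k give the same square):
1²=1, 2²=4, 3²=9, 4²=16, 5²=25, 6²=36, 7²≡8, 8²≡23, 9²≡40, 10²≡18, 11²≡39, 12²≡21, 13²≡5, 14²≡32, 15²≡20, 16²≡10, 17²≡2, 18²≡37, 19²≡33, 20²≡31 (mod 41).
The residues are {1, 2, 4, 5, 8, 9, 10, 16, 18, 20, 21, 23, 25, 31, 32, 33, 36, 37, 39, 40}; the non-residues are the remaining 20 nonzero classes.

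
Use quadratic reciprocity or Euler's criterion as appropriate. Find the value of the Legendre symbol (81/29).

1

First reduce: 81 ≡ 23 (mod 29).
Reciprocity: 23 ≡ 3 and 29 ≡ 1 (mod 4), so (23/29) = +(29/23).
Reduce top mod 23: now compute (6/23).
Pull out 2: since 23 ≡ 7 (mod 8), (2/23) = +1.
Reciprocity: 3 ≡ 3 and 23 ≡ 3 (mod 4), so (3/23) = −(23/3).
Reduce top mod 3: now compute (2/3).
Pull out 2: since 3 ≡ 3 (mod 8), (2/3) = -1.
Reached (1/3) = 1. Collecting the sign flips along the way, the symbol is +1.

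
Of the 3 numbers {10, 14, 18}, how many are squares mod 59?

(10/59) = -1 → non-residue.
(14/59) = -1 → non-residue.
(18/59) = -1 → non-residue.
Total quadratic residues among the 3: 0.

0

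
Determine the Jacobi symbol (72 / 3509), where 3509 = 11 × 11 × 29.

-1

Pull out 2^3: since 3509 ≡ 5 (mod 8), (2/3509) = -1, so (2/3509)^3 = -1.
Reciprocity: 9 ≡ 1 and 3509 ≡ 1 (mod 4), so (9/3509) = +(3509/9).
Reduce top mod 9: now compute (8/9).
Pull out 2^3: since 9 ≡ 1 (mod 8), (2/9) = +1, so (2/9)^3 = +1.
Reached (1/9) = 1. Collecting the sign flips along the way, the symbol is -1.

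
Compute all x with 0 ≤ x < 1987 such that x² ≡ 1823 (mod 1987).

218, 1769

Since 1987 ≡ 3 (mod 4), a square root of 1823 is 1823^((1987+1)/4) = 1823^497 mod 1987.
Repeated squaring: 1823^2≡1065, 1823^4≡1635, 1823^8≡710, 1823^16≡1389, 1823^32≡1931, 1823^64≡1149, 1823^128≡833, 1823^256≡426 (mod 1987).
1823^497 = 1823^(256+128+64+32+16+1) ≡ 1769 (mod 1987).
Check: 1769² = 3129361 ≡ 1823 (mod 1987). The two roots are 218 and 1769.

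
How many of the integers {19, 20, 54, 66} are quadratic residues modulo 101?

3

(19/101) = +1 → QR.
(20/101) = +1 → QR.
(54/101) = +1 → QR.
(66/101) = -1 → non-residue.
Total quadratic residues among the 4: 3.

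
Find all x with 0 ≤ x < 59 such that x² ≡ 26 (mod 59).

Since 59 ≡ 3 (mod 4), a square root of 26 is 26^((59+1)/4) = 26^15 mod 59.
Repeated squaring: 26^2≡27, 26^4≡21, 26^8≡28 (mod 59).
26^15 = 26^(8+4+2+1) ≡ 12 (mod 59).
Check: 12² = 144 ≡ 26 (mod 59). The two roots are 12 and 47.

12, 47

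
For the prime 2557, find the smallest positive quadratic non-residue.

(2/2557) = −1, so 2 is the smallest positive non-residue mod 2557.

2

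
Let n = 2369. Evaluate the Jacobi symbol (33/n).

-1

Reciprocity: 33 ≡ 1 and 2369 ≡ 1 (mod 4), so (33/2369) = +(2369/33).
Reduce top mod 33: now compute (26/33).
Pull out 2: since 33 ≡ 1 (mod 8), (2/33) = +1.
Reciprocity: 13 ≡ 1 and 33 ≡ 1 (mod 4), so (13/33) = +(33/13).
Reduce top mod 13: now compute (7/13).
Reciprocity: 7 ≡ 3 and 13 ≡ 1 (mod 4), so (7/13) = +(13/7).
Reduce top mod 7: now compute (6/7).
Pull out 2: since 7 ≡ 7 (mod 8), (2/7) = +1.
Reciprocity: 3 ≡ 3 and 7 ≡ 3 (mod 4), so (3/7) = −(7/3).
Reduce top mod 3: now compute (1/3).
Reached (1/3) = 1. Collecting the sign flips along the way, the symbol is -1.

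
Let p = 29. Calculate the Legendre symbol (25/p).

1

Euler's criterion: (25/29) ≡ 25^14 (mod 29).
25^2 ≡ 16 (mod 29)
25^4 ≡ 24 (mod 29)
25^8 ≡ 25 (mod 29)
25^14 = 25^(8+4+2) ≡ 1 (mod 29).
Result is 1, so (25/29) = 1.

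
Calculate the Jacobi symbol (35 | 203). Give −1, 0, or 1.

0

Reciprocity: 35 ≡ 3 and 203 ≡ 3 (mod 4), so (35/203) = −(203/35).
Reduce top mod 35: now compute (28/35).
Pull out 2^2: since 35 ≡ 3 (mod 8), (2/35) = -1, so (2/35)^2 = +1.
Reciprocity: 7 ≡ 3 and 35 ≡ 3 (mod 4), so (7/35) = −(35/7).
Reduce top mod 7: now compute (0/7).
Top reduces to 0: gcd > 1, so the symbol is 0.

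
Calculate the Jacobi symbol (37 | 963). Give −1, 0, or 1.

1

Reciprocity: 37 ≡ 1 and 963 ≡ 3 (mod 4), so (37/963) = +(963/37).
Reduce top mod 37: now compute (1/37).
Reached (1/37) = 1. Collecting the sign flips along the way, the symbol is +1.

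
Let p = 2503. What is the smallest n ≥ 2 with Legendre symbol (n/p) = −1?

(2/2503) = +1, so 2 is a residue.
(3/2503) = −1, so 3 is the smallest positive non-residue mod 2503.

3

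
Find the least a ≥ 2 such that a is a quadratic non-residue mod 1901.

2

(2/1901) = −1, so 2 is the smallest positive non-residue mod 1901.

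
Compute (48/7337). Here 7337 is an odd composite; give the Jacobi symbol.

Pull out 2^4: since 7337 ≡ 1 (mod 8), (2/7337) = +1, so (2/7337)^4 = +1.
Reciprocity: 3 ≡ 3 and 7337 ≡ 1 (mod 4), so (3/7337) = +(7337/3).
Reduce top mod 3: now compute (2/3).
Pull out 2: since 3 ≡ 3 (mod 8), (2/3) = -1.
Reached (1/3) = 1. Collecting the sign flips along the way, the symbol is -1.

-1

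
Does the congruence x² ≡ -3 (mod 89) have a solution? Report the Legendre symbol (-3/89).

-1

First reduce: -3 ≡ 86 (mod 89).
Pull out 2: since 89 ≡ 1 (mod 8), (2/89) = +1.
Reciprocity: 43 ≡ 3 and 89 ≡ 1 (mod 4), so (43/89) = +(89/43).
Reduce top mod 43: now compute (3/43).
Reciprocity: 3 ≡ 3 and 43 ≡ 3 (mod 4), so (3/43) = −(43/3).
Reduce top mod 3: now compute (1/3).
Reached (1/3) = 1. Collecting the sign flips along the way, the symbol is -1.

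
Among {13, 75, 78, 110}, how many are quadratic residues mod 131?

(13/131) = +1 → QR.
(75/131) = +1 → QR.
(78/131) = -1 → non-residue.
(110/131) = -1 → non-residue.
Total quadratic residues among the 4: 2.

2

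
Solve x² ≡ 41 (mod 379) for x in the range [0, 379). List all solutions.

44, 335

Since 379 ≡ 3 (mod 4), a square root of 41 is 41^((379+1)/4) = 41^95 mod 379.
Repeated squaring: 41^2≡165, 41^4≡316, 41^8≡179, 41^16≡205, 41^32≡335, 41^64≡41 (mod 379).
41^95 = 41^(64+16+8+4+2+1) ≡ 335 (mod 379).
Check: 335² = 112225 ≡ 41 (mod 379). The two roots are 44 and 335.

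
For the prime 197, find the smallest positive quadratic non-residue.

(2/197) = −1, so 2 is the smallest positive non-residue mod 197.

2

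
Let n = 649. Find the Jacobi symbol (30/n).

Pull out 2: since 649 ≡ 1 (mod 8), (2/649) = +1.
Reciprocity: 15 ≡ 3 and 649 ≡ 1 (mod 4), so (15/649) = +(649/15).
Reduce top mod 15: now compute (4/15).
Pull out 2^2: since 15 ≡ 7 (mod 8), (2/15) = +1, so (2/15)^2 = +1.
Reached (1/15) = 1. Collecting the sign flips along the way, the symbol is +1.

1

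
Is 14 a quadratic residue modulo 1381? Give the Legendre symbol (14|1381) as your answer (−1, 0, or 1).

Pull out 2: since 1381 ≡ 5 (mod 8), (2/1381) = -1.
Reciprocity: 7 ≡ 3 and 1381 ≡ 1 (mod 4), so (7/1381) = +(1381/7).
Reduce top mod 7: now compute (2/7).
Pull out 2: since 7 ≡ 7 (mod 8), (2/7) = +1.
Reached (1/7) = 1. Collecting the sign flips along the way, the symbol is -1.

-1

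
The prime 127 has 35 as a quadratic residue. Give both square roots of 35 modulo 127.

Since 127 ≡ 3 (mod 4), a square root of 35 is 35^((127+1)/4) = 35^32 mod 127.
Repeated squaring: 35^2≡82, 35^4≡120, 35^8≡49, 35^16≡115, 35^32≡17 (mod 127).
35^32 = 35^(32) ≡ 17 (mod 127).
Check: 17² = 289 ≡ 35 (mod 127). The two roots are 17 and 110.

17, 110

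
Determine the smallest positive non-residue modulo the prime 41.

(2/41) = +1, so 2 is a residue.
(3/41) = −1, so 3 is the smallest positive non-residue mod 41.

3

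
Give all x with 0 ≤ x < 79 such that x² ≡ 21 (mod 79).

10, 69

Since 79 ≡ 3 (mod 4), a square root of 21 is 21^((79+1)/4) = 21^20 mod 79.
Repeated squaring: 21^2≡46, 21^4≡62, 21^8≡52, 21^16≡18 (mod 79).
21^20 = 21^(16+4) ≡ 10 (mod 79).
Check: 10² = 100 ≡ 21 (mod 79). The two roots are 10 and 69.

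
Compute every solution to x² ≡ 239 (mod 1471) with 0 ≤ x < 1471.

Since 1471 ≡ 3 (mod 4), a square root of 239 is 239^((1471+1)/4) = 239^368 mod 1471.
Repeated squaring: 239^2≡1223, 239^4≡1193, 239^8≡792, 239^16≡618, 239^32≡935, 239^64≡451, 239^128≡403, 239^256≡599 (mod 1471).
239^368 = 239^(256+64+32+16) ≡ 850 (mod 1471).
Check: 850² = 722500 ≡ 239 (mod 1471). The two roots are 621 and 850.

621, 850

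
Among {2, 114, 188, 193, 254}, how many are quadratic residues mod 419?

3

(2/419) = -1 → non-residue.
(114/419) = +1 → QR.
(188/419) = +1 → QR.
(193/419) = -1 → non-residue.
(254/419) = +1 → QR.
Total quadratic residues among the 5: 3.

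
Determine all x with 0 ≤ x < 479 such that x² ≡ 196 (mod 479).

14, 465

Since 479 ≡ 3 (mod 4), a square root of 196 is 196^((479+1)/4) = 196^120 mod 479.
Repeated squaring: 196^2≡96, 196^4≡115, 196^8≡292, 196^16≡2, 196^32≡4, 196^64≡16 (mod 479).
196^120 = 196^(64+32+16+8) ≡ 14 (mod 479).
Check: 14² = 196 ≡ 196 (mod 479). The two roots are 14 and 465.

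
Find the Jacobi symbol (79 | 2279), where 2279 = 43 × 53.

Reciprocity: 79 ≡ 3 and 2279 ≡ 3 (mod 4), so (79/2279) = −(2279/79).
Reduce top mod 79: now compute (67/79).
Reciprocity: 67 ≡ 3 and 79 ≡ 3 (mod 4), so (67/79) = −(79/67).
Reduce top mod 67: now compute (12/67).
Pull out 2^2: since 67 ≡ 3 (mod 8), (2/67) = -1, so (2/67)^2 = +1.
Reciprocity: 3 ≡ 3 and 67 ≡ 3 (mod 4), so (3/67) = −(67/3).
Reduce top mod 3: now compute (1/3).
Reached (1/3) = 1. Collecting the sign flips along the way, the symbol is -1.

-1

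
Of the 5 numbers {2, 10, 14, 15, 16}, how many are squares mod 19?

1

(2/19) = -1 → non-residue.
(10/19) = -1 → non-residue.
(14/19) = -1 → non-residue.
(15/19) = -1 → non-residue.
(16/19) = +1 → QR.
Total quadratic residues among the 5: 1.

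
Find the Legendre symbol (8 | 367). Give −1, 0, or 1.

Euler's criterion: (8/367) ≡ 8^183 (mod 367).
8^2 ≡ 64 (mod 367)
8^4 ≡ 59 (mod 367)
8^8 ≡ 178 (mod 367)
8^16 ≡ 122 (mod 367)
8^32 ≡ 204 (mod 367)
8^64 ≡ 145 (mod 367)
8^128 ≡ 106 (mod 367)
8^183 = 8^(128+32+16+4+2+1) ≡ 1 (mod 367).
Result is 1, so (8/367) = 1.

1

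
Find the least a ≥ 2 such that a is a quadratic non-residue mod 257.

(2/257) = +1, so 2 is a residue.
(3/257) = −1, so 3 is the smallest positive non-residue mod 257.

3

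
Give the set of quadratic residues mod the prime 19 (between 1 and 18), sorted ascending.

1,4,5,6,7,9,11,16,17

Square k = 1,…,9 (k and 19−k give the same square):
1²=1, 2²=4, 3²=9, 4²=16, 5²≡6, 6²≡17, 7²≡11, 8²≡7, 9²≡5 (mod 19).
So the quadratic residues mod 19 are {1, 4, 5, 6, 7, 9, 11, 16, 17}.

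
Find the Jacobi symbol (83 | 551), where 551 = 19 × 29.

1

Reciprocity: 83 ≡ 3 and 551 ≡ 3 (mod 4), so (83/551) = −(551/83).
Reduce top mod 83: now compute (53/83).
Reciprocity: 53 ≡ 1 and 83 ≡ 3 (mod 4), so (53/83) = +(83/53).
Reduce top mod 53: now compute (30/53).
Pull out 2: since 53 ≡ 5 (mod 8), (2/53) = -1.
Reciprocity: 15 ≡ 3 and 53 ≡ 1 (mod 4), so (15/53) = +(53/15).
Reduce top mod 15: now compute (8/15).
Pull out 2^3: since 15 ≡ 7 (mod 8), (2/15) = +1, so (2/15)^3 = +1.
Reached (1/15) = 1. Collecting the sign flips along the way, the symbol is +1.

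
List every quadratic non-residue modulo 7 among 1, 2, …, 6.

3,5,6

Square k = 1,…,3 (k and 7−k give the same square):
1²=1, 2²=4, 3²≡2 (mod 7).
The residues are {1, 2, 4}; the non-residues are the remaining 3 nonzero classes.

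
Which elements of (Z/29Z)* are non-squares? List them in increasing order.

2, 3, 8, 10, 11, 12, 14, 15, 17, 18, 19, 21, 26, 27

Square k = 1,…,14 (k and 29−k give the same square):
1²=1, 2²=4, 3²=9, 4²=16, 5²=25, 6²≡7, 7²≡20, 8²≡6, 9²≡23, 10²≡13, 11²≡5, 12²≡28, 13²≡24, 14²≡22 (mod 29).
The residues are {1, 4, 5, 6, 7, 9, 13, 16, 20, 22, 23, 24, 25, 28}; the non-residues are the remaining 14 nonzero classes.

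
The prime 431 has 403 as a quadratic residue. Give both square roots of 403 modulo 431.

166, 265

Since 431 ≡ 3 (mod 4), a square root of 403 is 403^((431+1)/4) = 403^108 mod 431.
Repeated squaring: 403^2≡353, 403^4≡50, 403^8≡345, 403^16≡69, 403^32≡20, 403^64≡400 (mod 431).
403^108 = 403^(64+32+8+4) ≡ 265 (mod 431).
Check: 265² = 70225 ≡ 403 (mod 431). The two roots are 166 and 265.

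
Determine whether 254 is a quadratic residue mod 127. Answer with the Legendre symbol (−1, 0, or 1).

0

First reduce: 254 ≡ 0 (mod 127).
Top reduces to 0: gcd > 1, so the symbol is 0.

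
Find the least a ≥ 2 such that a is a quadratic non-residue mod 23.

(2/23) = +1, so 2 is a residue.
(3/23) = +1, so 3 is a residue.
(4/23) = +1, so 4 is a residue.
(5/23) = −1, so 5 is the smallest positive non-residue mod 23.

5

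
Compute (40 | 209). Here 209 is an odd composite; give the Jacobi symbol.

1

Pull out 2^3: since 209 ≡ 1 (mod 8), (2/209) = +1, so (2/209)^3 = +1.
Reciprocity: 5 ≡ 1 and 209 ≡ 1 (mod 4), so (5/209) = +(209/5).
Reduce top mod 5: now compute (4/5).
Pull out 2^2: since 5 ≡ 5 (mod 8), (2/5) = -1, so (2/5)^2 = +1.
Reached (1/5) = 1. Collecting the sign flips along the way, the symbol is +1.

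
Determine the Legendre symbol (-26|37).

1

First reduce: -26 ≡ 11 (mod 37).
Reciprocity: 11 ≡ 3 and 37 ≡ 1 (mod 4), so (11/37) = +(37/11).
Reduce top mod 11: now compute (4/11).
Pull out 2^2: since 11 ≡ 3 (mod 8), (2/11) = -1, so (2/11)^2 = +1.
Reached (1/11) = 1. Collecting the sign flips along the way, the symbol is +1.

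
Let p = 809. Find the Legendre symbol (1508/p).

Euler's criterion: (1508/809) ≡ 699^404 (mod 809).
699^2 ≡ 774 (mod 809)
699^4 ≡ 416 (mod 809)
699^8 ≡ 739 (mod 809)
699^16 ≡ 46 (mod 809)
699^32 ≡ 498 (mod 809)
699^64 ≡ 450 (mod 809)
699^128 ≡ 250 (mod 809)
699^256 ≡ 207 (mod 809)
699^404 = 699^(256+128+16+4) ≡ 808 (mod 809).
Result is 808 ≡ −1, so (1508/809) = −1.

-1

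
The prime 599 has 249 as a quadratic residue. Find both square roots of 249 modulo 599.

Since 599 ≡ 3 (mod 4), a square root of 249 is 249^((599+1)/4) = 249^150 mod 599.
Repeated squaring: 249^2≡304, 249^4≡170, 249^8≡148, 249^16≡340, 249^32≡592, 249^64≡49, 249^128≡5 (mod 599).
249^150 = 249^(128+16+4+2) ≡ 71 (mod 599).
Check: 71² = 5041 ≡ 249 (mod 599). The two roots are 71 and 528.

71, 528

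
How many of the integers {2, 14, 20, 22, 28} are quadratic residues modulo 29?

(2/29) = -1 → non-residue.
(14/29) = -1 → non-residue.
(20/29) = +1 → QR.
(22/29) = +1 → QR.
(28/29) = +1 → QR.
Total quadratic residues among the 5: 3.

3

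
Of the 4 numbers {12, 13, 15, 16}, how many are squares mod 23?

(12/23) = +1 → QR.
(13/23) = +1 → QR.
(15/23) = -1 → non-residue.
(16/23) = +1 → QR.
Total quadratic residues among the 4: 3.

3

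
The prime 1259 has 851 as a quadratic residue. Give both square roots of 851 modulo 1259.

393, 866

Since 1259 ≡ 3 (mod 4), a square root of 851 is 851^((1259+1)/4) = 851^315 mod 1259.
Repeated squaring: 851^2≡276, 851^4≡636, 851^8≡357, 851^16≡290, 851^32≡1006, 851^64≡1059, 851^128≡971, 851^256≡1109 (mod 1259).
851^315 = 851^(256+32+16+8+2+1) ≡ 866 (mod 1259).
Check: 866² = 749956 ≡ 851 (mod 1259). The two roots are 393 and 866.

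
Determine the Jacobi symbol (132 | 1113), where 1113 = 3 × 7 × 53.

0

Pull out 2^2: since 1113 ≡ 1 (mod 8), (2/1113) = +1, so (2/1113)^2 = +1.
Reciprocity: 33 ≡ 1 and 1113 ≡ 1 (mod 4), so (33/1113) = +(1113/33).
Reduce top mod 33: now compute (24/33).
Pull out 2^3: since 33 ≡ 1 (mod 8), (2/33) = +1, so (2/33)^3 = +1.
Reciprocity: 3 ≡ 3 and 33 ≡ 1 (mod 4), so (3/33) = +(33/3).
Reduce top mod 3: now compute (0/3).
Top reduces to 0: gcd > 1, so the symbol is 0.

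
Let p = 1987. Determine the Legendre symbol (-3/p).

1

First reduce: -3 ≡ 1984 (mod 1987).
Pull out 2^6: since 1987 ≡ 3 (mod 8), (2/1987) = -1, so (2/1987)^6 = +1.
Reciprocity: 31 ≡ 3 and 1987 ≡ 3 (mod 4), so (31/1987) = −(1987/31).
Reduce top mod 31: now compute (3/31).
Reciprocity: 3 ≡ 3 and 31 ≡ 3 (mod 4), so (3/31) = −(31/3).
Reduce top mod 3: now compute (1/3).
Reached (1/3) = 1. Collecting the sign flips along the way, the symbol is +1.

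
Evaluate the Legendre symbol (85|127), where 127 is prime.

Reciprocity: 85 ≡ 1 and 127 ≡ 3 (mod 4), so (85/127) = +(127/85).
Reduce top mod 85: now compute (42/85).
Pull out 2: since 85 ≡ 5 (mod 8), (2/85) = -1.
Reciprocity: 21 ≡ 1 and 85 ≡ 1 (mod 4), so (21/85) = +(85/21).
Reduce top mod 21: now compute (1/21).
Reached (1/21) = 1. Collecting the sign flips along the way, the symbol is -1.

-1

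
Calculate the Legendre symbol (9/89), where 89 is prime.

Reciprocity: 9 ≡ 1 and 89 ≡ 1 (mod 4), so (9/89) = +(89/9).
Reduce top mod 9: now compute (8/9).
Pull out 2^3: since 9 ≡ 1 (mod 8), (2/9) = +1, so (2/9)^3 = +1.
Reached (1/9) = 1. Collecting the sign flips along the way, the symbol is +1.

1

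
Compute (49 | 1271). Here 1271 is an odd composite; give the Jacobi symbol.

1

Reciprocity: 49 ≡ 1 and 1271 ≡ 3 (mod 4), so (49/1271) = +(1271/49).
Reduce top mod 49: now compute (46/49).
Pull out 2: since 49 ≡ 1 (mod 8), (2/49) = +1.
Reciprocity: 23 ≡ 3 and 49 ≡ 1 (mod 4), so (23/49) = +(49/23).
Reduce top mod 23: now compute (3/23).
Reciprocity: 3 ≡ 3 and 23 ≡ 3 (mod 4), so (3/23) = −(23/3).
Reduce top mod 3: now compute (2/3).
Pull out 2: since 3 ≡ 3 (mod 8), (2/3) = -1.
Reached (1/3) = 1. Collecting the sign flips along the way, the symbol is +1.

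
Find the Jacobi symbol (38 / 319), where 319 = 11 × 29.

1

Pull out 2: since 319 ≡ 7 (mod 8), (2/319) = +1.
Reciprocity: 19 ≡ 3 and 319 ≡ 3 (mod 4), so (19/319) = −(319/19).
Reduce top mod 19: now compute (15/19).
Reciprocity: 15 ≡ 3 and 19 ≡ 3 (mod 4), so (15/19) = −(19/15).
Reduce top mod 15: now compute (4/15).
Pull out 2^2: since 15 ≡ 7 (mod 8), (2/15) = +1, so (2/15)^2 = +1.
Reached (1/15) = 1. Collecting the sign flips along the way, the symbol is +1.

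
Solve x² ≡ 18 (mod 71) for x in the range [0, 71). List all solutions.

35, 36

Since 71 ≡ 3 (mod 4), a square root of 18 is 18^((71+1)/4) = 18^18 mod 71.
Repeated squaring: 18^2≡40, 18^4≡38, 18^8≡24, 18^16≡8 (mod 71).
18^18 = 18^(16+2) ≡ 36 (mod 71).
Check: 36² = 1296 ≡ 18 (mod 71). The two roots are 35 and 36.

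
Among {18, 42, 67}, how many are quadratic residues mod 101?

(18/101) = -1 → non-residue.
(42/101) = -1 → non-residue.
(67/101) = -1 → non-residue.
Total quadratic residues among the 3: 0.

0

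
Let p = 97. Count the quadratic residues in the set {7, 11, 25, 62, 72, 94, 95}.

6

(7/97) = -1 → non-residue.
(11/97) = +1 → QR.
(25/97) = +1 → QR.
(62/97) = +1 → QR.
(72/97) = +1 → QR.
(94/97) = +1 → QR.
(95/97) = +1 → QR.
Total quadratic residues among the 7: 6.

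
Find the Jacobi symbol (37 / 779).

Reciprocity: 37 ≡ 1 and 779 ≡ 3 (mod 4), so (37/779) = +(779/37).
Reduce top mod 37: now compute (2/37).
Pull out 2: since 37 ≡ 5 (mod 8), (2/37) = -1.
Reached (1/37) = 1. Collecting the sign flips along the way, the symbol is -1.

-1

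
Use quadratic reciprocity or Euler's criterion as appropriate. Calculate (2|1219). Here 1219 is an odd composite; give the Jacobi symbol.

Pull out 2: since 1219 ≡ 3 (mod 8), (2/1219) = -1.
Reached (1/1219) = 1. Collecting the sign flips along the way, the symbol is -1.

-1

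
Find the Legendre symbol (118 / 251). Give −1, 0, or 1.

Pull out 2: since 251 ≡ 3 (mod 8), (2/251) = -1.
Reciprocity: 59 ≡ 3 and 251 ≡ 3 (mod 4), so (59/251) = −(251/59).
Reduce top mod 59: now compute (15/59).
Reciprocity: 15 ≡ 3 and 59 ≡ 3 (mod 4), so (15/59) = −(59/15).
Reduce top mod 15: now compute (14/15).
Pull out 2: since 15 ≡ 7 (mod 8), (2/15) = +1.
Reciprocity: 7 ≡ 3 and 15 ≡ 3 (mod 4), so (7/15) = −(15/7).
Reduce top mod 7: now compute (1/7).
Reached (1/7) = 1. Collecting the sign flips along the way, the symbol is +1.

1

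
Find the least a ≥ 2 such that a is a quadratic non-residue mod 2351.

(2/2351) = +1, so 2 is a residue.
(3/2351) = +1, so 3 is a residue.
(4/2351) = +1, so 4 is a residue.
(5/2351) = +1, so 5 is a residue.
(6/2351) = +1, so 6 is a residue.
(7/2351) = +1, so 7 is a residue.
(8/2351) = +1, so 8 is a residue.
(9/2351) = +1, so 9 is a residue.
(10/2351) = +1, so 10 is a residue.
(11/2351) = +1, so 11 is a residue.
(12/2351) = +1, so 12 is a residue.
(13/2351) = −1, so 13 is the smallest positive non-residue mod 2351.

13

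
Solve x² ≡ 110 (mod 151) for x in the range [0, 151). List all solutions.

Since 151 ≡ 3 (mod 4), a square root of 110 is 110^((151+1)/4) = 110^38 mod 151.
Repeated squaring: 110^2≡20, 110^4≡98, 110^8≡91, 110^16≡127, 110^32≡123 (mod 151).
110^38 = 110^(32+4+2) ≡ 84 (mod 151).
Check: 84² = 7056 ≡ 110 (mod 151). The two roots are 67 and 84.

67, 84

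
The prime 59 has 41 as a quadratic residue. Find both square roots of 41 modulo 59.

10, 49

Since 59 ≡ 3 (mod 4), a square root of 41 is 41^((59+1)/4) = 41^15 mod 59.
Repeated squaring: 41^2≡29, 41^4≡15, 41^8≡48 (mod 59).
41^15 = 41^(8+4+2+1) ≡ 49 (mod 59).
Check: 49² = 2401 ≡ 41 (mod 59). The two roots are 10 and 49.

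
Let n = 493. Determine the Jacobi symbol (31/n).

Reciprocity: 31 ≡ 3 and 493 ≡ 1 (mod 4), so (31/493) = +(493/31).
Reduce top mod 31: now compute (28/31).
Pull out 2^2: since 31 ≡ 7 (mod 8), (2/31) = +1, so (2/31)^2 = +1.
Reciprocity: 7 ≡ 3 and 31 ≡ 3 (mod 4), so (7/31) = −(31/7).
Reduce top mod 7: now compute (3/7).
Reciprocity: 3 ≡ 3 and 7 ≡ 3 (mod 4), so (3/7) = −(7/3).
Reduce top mod 3: now compute (1/3).
Reached (1/3) = 1. Collecting the sign flips along the way, the symbol is +1.

1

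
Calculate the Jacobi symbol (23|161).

Reciprocity: 23 ≡ 3 and 161 ≡ 1 (mod 4), so (23/161) = +(161/23).
Reduce top mod 23: now compute (0/23).
Top reduces to 0: gcd > 1, so the symbol is 0.

0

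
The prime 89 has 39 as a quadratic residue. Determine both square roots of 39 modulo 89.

22, 67

89 ≡ 1 (mod 4), so we find a root by search.
Trying successive values, 22² = 484 ≡ 39 (mod 89). The other root is 89 − 22 = 67.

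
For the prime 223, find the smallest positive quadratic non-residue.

(2/223) = +1, so 2 is a residue.
(3/223) = −1, so 3 is the smallest positive non-residue mod 223.

3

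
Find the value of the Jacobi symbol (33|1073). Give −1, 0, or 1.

1

Reciprocity: 33 ≡ 1 and 1073 ≡ 1 (mod 4), so (33/1073) = +(1073/33).
Reduce top mod 33: now compute (17/33).
Reciprocity: 17 ≡ 1 and 33 ≡ 1 (mod 4), so (17/33) = +(33/17).
Reduce top mod 17: now compute (16/17).
Pull out 2^4: since 17 ≡ 1 (mod 8), (2/17) = +1, so (2/17)^4 = +1.
Reached (1/17) = 1. Collecting the sign flips along the way, the symbol is +1.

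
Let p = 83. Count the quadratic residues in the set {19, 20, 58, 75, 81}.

(19/83) = -1 → non-residue.
(20/83) = -1 → non-residue.
(58/83) = -1 → non-residue.
(75/83) = +1 → QR.
(81/83) = +1 → QR.
Total quadratic residues among the 5: 2.

2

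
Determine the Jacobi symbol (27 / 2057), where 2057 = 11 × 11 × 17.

Reciprocity: 27 ≡ 3 and 2057 ≡ 1 (mod 4), so (27/2057) = +(2057/27).
Reduce top mod 27: now compute (5/27).
Reciprocity: 5 ≡ 1 and 27 ≡ 3 (mod 4), so (5/27) = +(27/5).
Reduce top mod 5: now compute (2/5).
Pull out 2: since 5 ≡ 5 (mod 8), (2/5) = -1.
Reached (1/5) = 1. Collecting the sign flips along the way, the symbol is -1.

-1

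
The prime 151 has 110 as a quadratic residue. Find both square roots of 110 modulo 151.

67, 84

Since 151 ≡ 3 (mod 4), a square root of 110 is 110^((151+1)/4) = 110^38 mod 151.
Repeated squaring: 110^2≡20, 110^4≡98, 110^8≡91, 110^16≡127, 110^32≡123 (mod 151).
110^38 = 110^(32+4+2) ≡ 84 (mod 151).
Check: 84² = 7056 ≡ 110 (mod 151). The two roots are 67 and 84.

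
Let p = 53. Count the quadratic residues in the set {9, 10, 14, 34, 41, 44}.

3

(9/53) = +1 → QR.
(10/53) = +1 → QR.
(14/53) = -1 → non-residue.
(34/53) = -1 → non-residue.
(41/53) = -1 → non-residue.
(44/53) = +1 → QR.
Total quadratic residues among the 6: 3.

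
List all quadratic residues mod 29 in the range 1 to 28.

Square k = 1,…,14 (k and 29−k give the same square):
1²=1, 2²=4, 3²=9, 4²=16, 5²=25, 6²≡7, 7²≡20, 8²≡6, 9²≡23, 10²≡13, 11²≡5, 12²≡28, 13²≡24, 14²≡22 (mod 29).
So the quadratic residues mod 29 are {1, 4, 5, 6, 7, 9, 13, 16, 20, 22, 23, 24, 25, 28}.

1,4,5,6,7,9,13,16,20,22,23,24,25,28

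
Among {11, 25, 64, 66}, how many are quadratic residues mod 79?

(11/79) = +1 → QR.
(25/79) = +1 → QR.
(64/79) = +1 → QR.
(66/79) = -1 → non-residue.
Total quadratic residues among the 4: 3.

3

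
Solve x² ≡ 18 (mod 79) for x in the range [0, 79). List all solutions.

Since 79 ≡ 3 (mod 4), a square root of 18 is 18^((79+1)/4) = 18^20 mod 79.
Repeated squaring: 18^2≡8, 18^4≡64, 18^8≡67, 18^16≡65 (mod 79).
18^20 = 18^(16+4) ≡ 52 (mod 79).
Check: 52² = 2704 ≡ 18 (mod 79). The two roots are 27 and 52.

27, 52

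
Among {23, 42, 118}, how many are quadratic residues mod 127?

(23/127) = -1 → non-residue.
(42/127) = +1 → QR.
(118/127) = -1 → non-residue.
Total quadratic residues among the 3: 1.

1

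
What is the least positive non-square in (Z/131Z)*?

2

(2/131) = −1, so 2 is the smallest positive non-residue mod 131.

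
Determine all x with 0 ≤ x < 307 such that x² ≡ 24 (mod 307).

115, 192

Since 307 ≡ 3 (mod 4), a square root of 24 is 24^((307+1)/4) = 24^77 mod 307.
Repeated squaring: 24^2≡269, 24^4≡216, 24^8≡299, 24^16≡64, 24^32≡105, 24^64≡280 (mod 307).
24^77 = 24^(64+8+4+1) ≡ 115 (mod 307).
Check: 115² = 13225 ≡ 24 (mod 307). The two roots are 115 and 192.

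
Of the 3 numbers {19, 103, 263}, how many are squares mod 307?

2

(19/307) = +1 → QR.
(103/307) = +1 → QR.
(263/307) = -1 → non-residue.
Total quadratic residues among the 3: 2.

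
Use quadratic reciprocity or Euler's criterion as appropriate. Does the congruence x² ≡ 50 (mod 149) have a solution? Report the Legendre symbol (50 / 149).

Pull out 2: since 149 ≡ 5 (mod 8), (2/149) = -1.
Reciprocity: 25 ≡ 1 and 149 ≡ 1 (mod 4), so (25/149) = +(149/25).
Reduce top mod 25: now compute (24/25).
Pull out 2^3: since 25 ≡ 1 (mod 8), (2/25) = +1, so (2/25)^3 = +1.
Reciprocity: 3 ≡ 3 and 25 ≡ 1 (mod 4), so (3/25) = +(25/3).
Reduce top mod 3: now compute (1/3).
Reached (1/3) = 1. Collecting the sign flips along the way, the symbol is -1.

-1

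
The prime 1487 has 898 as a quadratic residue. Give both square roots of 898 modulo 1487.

Since 1487 ≡ 3 (mod 4), a square root of 898 is 898^((1487+1)/4) = 898^372 mod 1487.
Repeated squaring: 898^2≡450, 898^4≡268, 898^8≡448, 898^16≡1446, 898^32≡194, 898^64≡461, 898^128≡1367, 898^256≡1017 (mod 1487).
898^372 = 898^(256+64+32+16+4) ≡ 439 (mod 1487).
Check: 439² = 192721 ≡ 898 (mod 1487). The two roots are 439 and 1048.

439, 1048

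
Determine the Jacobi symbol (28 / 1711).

1

Pull out 2^2: since 1711 ≡ 7 (mod 8), (2/1711) = +1, so (2/1711)^2 = +1.
Reciprocity: 7 ≡ 3 and 1711 ≡ 3 (mod 4), so (7/1711) = −(1711/7).
Reduce top mod 7: now compute (3/7).
Reciprocity: 3 ≡ 3 and 7 ≡ 3 (mod 4), so (3/7) = −(7/3).
Reduce top mod 3: now compute (1/3).
Reached (1/3) = 1. Collecting the sign flips along the way, the symbol is +1.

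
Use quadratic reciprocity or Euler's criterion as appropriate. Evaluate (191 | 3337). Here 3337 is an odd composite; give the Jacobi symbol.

Reciprocity: 191 ≡ 3 and 3337 ≡ 1 (mod 4), so (191/3337) = +(3337/191).
Reduce top mod 191: now compute (90/191).
Pull out 2: since 191 ≡ 7 (mod 8), (2/191) = +1.
Reciprocity: 45 ≡ 1 and 191 ≡ 3 (mod 4), so (45/191) = +(191/45).
Reduce top mod 45: now compute (11/45).
Reciprocity: 11 ≡ 3 and 45 ≡ 1 (mod 4), so (11/45) = +(45/11).
Reduce top mod 11: now compute (1/11).
Reached (1/11) = 1. Collecting the sign flips along the way, the symbol is +1.

1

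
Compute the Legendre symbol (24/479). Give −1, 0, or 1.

Euler's criterion: (24/479) ≡ 24^239 (mod 479).
24^2 ≡ 97 (mod 479)
24^4 ≡ 308 (mod 479)
24^8 ≡ 22 (mod 479)
24^16 ≡ 5 (mod 479)
24^32 ≡ 25 (mod 479)
24^64 ≡ 146 (mod 479)
24^128 ≡ 240 (mod 479)
24^239 = 24^(128+64+32+8+4+2+1) ≡ 1 (mod 479).
Result is 1, so (24/479) = 1.

1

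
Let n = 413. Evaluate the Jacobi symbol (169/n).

Reciprocity: 169 ≡ 1 and 413 ≡ 1 (mod 4), so (169/413) = +(413/169).
Reduce top mod 169: now compute (75/169).
Reciprocity: 75 ≡ 3 and 169 ≡ 1 (mod 4), so (75/169) = +(169/75).
Reduce top mod 75: now compute (19/75).
Reciprocity: 19 ≡ 3 and 75 ≡ 3 (mod 4), so (19/75) = −(75/19).
Reduce top mod 19: now compute (18/19).
Pull out 2: since 19 ≡ 3 (mod 8), (2/19) = -1.
Reciprocity: 9 ≡ 1 and 19 ≡ 3 (mod 4), so (9/19) = +(19/9).
Reduce top mod 9: now compute (1/9).
Reached (1/9) = 1. Collecting the sign flips along the way, the symbol is +1.

1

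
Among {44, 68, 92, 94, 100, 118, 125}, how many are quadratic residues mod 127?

(44/127) = +1 → QR.
(68/127) = +1 → QR.
(92/127) = -1 → non-residue.
(94/127) = +1 → QR.
(100/127) = +1 → QR.
(118/127) = -1 → non-residue.
(125/127) = -1 → non-residue.
Total quadratic residues among the 7: 4.

4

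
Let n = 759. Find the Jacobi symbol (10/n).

Pull out 2: since 759 ≡ 7 (mod 8), (2/759) = +1.
Reciprocity: 5 ≡ 1 and 759 ≡ 3 (mod 4), so (5/759) = +(759/5).
Reduce top mod 5: now compute (4/5).
Pull out 2^2: since 5 ≡ 5 (mod 8), (2/5) = -1, so (2/5)^2 = +1.
Reached (1/5) = 1. Collecting the sign flips along the way, the symbol is +1.

1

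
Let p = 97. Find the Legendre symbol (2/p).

Pull out 2: since 97 ≡ 1 (mod 8), (2/97) = +1.
Reached (1/97) = 1. Collecting the sign flips along the way, the symbol is +1.

1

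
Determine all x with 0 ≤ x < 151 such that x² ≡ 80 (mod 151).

Since 151 ≡ 3 (mod 4), a square root of 80 is 80^((151+1)/4) = 80^38 mod 151.
Repeated squaring: 80^2≡58, 80^4≡42, 80^8≡103, 80^16≡39, 80^32≡11 (mod 151).
80^38 = 80^(32+4+2) ≡ 69 (mod 151).
Check: 69² = 4761 ≡ 80 (mod 151). The two roots are 69 and 82.

69, 82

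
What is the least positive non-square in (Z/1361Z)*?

(2/1361) = +1, so 2 is a residue.
(3/1361) = −1, so 3 is the smallest positive non-residue mod 1361.

3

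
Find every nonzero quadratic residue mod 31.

Square k = 1,…,15 (k and 31−k give the same square):
1²=1, 2²=4, 3²=9, 4²=16, 5²=25, 6²≡5, 7²≡18, 8²≡2, 9²≡19, 10²≡7, 11²≡28, 12²≡20, 13²≡14, 14²≡10, 15²≡8 (mod 31).
So the quadratic residues mod 31 are {1, 2, 4, 5, 7, 8, 9, 10, 14, 16, 18, 19, 20, 25, 28}.

1, 2, 4, 5, 7, 8, 9, 10, 14, 16, 18, 19, 20, 25, 28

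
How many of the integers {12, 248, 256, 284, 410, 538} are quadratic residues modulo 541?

(12/541) = +1 → QR.
(248/541) = -1 → non-residue.
(256/541) = +1 → QR.
(284/541) = -1 → non-residue.
(410/541) = -1 → non-residue.
(538/541) = +1 → QR.
Total quadratic residues among the 6: 3.

3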